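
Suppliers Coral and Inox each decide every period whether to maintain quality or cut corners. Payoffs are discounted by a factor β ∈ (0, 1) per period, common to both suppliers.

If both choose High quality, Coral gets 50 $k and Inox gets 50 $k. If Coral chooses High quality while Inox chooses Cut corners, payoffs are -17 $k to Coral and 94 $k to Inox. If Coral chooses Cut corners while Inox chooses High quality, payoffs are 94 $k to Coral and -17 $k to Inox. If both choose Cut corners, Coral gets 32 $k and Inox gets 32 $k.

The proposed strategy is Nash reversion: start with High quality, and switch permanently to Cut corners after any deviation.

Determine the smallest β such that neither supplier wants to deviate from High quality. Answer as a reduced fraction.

50/(1−β) ≥ 94 + 32β/(1−β)
50 ≥ 94 − 62β
β ≥ 44/62 = 22/31.

22/31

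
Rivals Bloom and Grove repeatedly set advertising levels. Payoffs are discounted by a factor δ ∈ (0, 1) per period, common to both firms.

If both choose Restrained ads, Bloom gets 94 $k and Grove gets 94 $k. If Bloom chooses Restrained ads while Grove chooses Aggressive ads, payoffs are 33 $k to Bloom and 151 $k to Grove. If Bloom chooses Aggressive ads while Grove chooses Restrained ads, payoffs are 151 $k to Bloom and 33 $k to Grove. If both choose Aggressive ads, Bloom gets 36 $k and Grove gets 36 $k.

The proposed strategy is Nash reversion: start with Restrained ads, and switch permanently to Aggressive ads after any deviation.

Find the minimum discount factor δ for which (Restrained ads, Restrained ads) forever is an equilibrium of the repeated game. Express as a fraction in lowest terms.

Under grim trigger the critical discount factor is (T−C)/(T−P) with T = 151, C = 94, P = 36.
δ* = (151−94)/(151−36) = 57/115.

57/115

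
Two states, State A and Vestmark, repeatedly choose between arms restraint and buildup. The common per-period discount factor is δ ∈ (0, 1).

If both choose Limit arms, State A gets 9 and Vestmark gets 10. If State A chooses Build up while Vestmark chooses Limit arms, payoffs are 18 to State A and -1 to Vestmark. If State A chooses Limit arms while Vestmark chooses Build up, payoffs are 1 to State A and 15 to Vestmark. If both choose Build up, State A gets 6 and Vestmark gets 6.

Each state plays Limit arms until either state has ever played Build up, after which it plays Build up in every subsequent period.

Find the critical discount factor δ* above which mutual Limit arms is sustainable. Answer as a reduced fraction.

3/4

For State A: deviation gain 18−9 = 9, per-period punishment loss 9−6 = 3. IC gives δ ≥ 9/12 = 3/4.
For Vestmark: gain 5, loss 4 per period, so δ ≥ 5/9.
The tighter constraint is State A's, so cooperation needs δ ≥ 3/4.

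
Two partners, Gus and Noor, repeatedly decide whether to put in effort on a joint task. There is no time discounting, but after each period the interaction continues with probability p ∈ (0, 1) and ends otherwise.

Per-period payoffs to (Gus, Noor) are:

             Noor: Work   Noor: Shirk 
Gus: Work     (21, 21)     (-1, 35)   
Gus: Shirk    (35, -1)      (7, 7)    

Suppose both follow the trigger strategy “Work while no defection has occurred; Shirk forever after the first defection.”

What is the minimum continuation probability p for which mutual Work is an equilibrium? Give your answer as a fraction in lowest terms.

Expected cooperation value is 21 + p·21 + p²·21 + … = 21/(1−p); deviation gives 35 + p·7/(1−p).
21 ≥ 35(1−p) + 7p ⇒ 28p ≥ 14 ⇒ p ≥ 14/28 = 1/2.

1/2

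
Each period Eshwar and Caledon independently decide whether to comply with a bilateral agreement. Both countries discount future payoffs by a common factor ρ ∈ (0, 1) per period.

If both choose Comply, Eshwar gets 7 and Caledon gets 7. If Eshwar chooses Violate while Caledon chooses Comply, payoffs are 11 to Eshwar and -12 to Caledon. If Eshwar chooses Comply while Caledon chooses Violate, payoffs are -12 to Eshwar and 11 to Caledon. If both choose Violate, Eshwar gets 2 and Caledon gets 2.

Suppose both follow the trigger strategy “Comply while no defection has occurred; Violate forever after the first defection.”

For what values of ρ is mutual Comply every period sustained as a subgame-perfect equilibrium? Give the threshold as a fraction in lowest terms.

4/9

7/(1−ρ) ≥ 11 + 2ρ/(1−ρ)
7 ≥ 11 − 9ρ
ρ ≥ 4/9.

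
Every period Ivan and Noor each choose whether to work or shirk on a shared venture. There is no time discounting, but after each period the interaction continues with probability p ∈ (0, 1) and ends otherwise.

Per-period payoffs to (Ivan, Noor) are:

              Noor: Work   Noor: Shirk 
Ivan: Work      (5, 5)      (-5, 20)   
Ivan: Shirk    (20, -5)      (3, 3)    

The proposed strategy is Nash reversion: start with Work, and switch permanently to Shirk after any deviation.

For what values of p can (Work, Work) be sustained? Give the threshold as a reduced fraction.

15/17

Expected cooperation value is 5 + p·5 + p²·5 + … = 5/(1−p); deviation gives 20 + p·3/(1−p).
5 ≥ 20(1−p) + 3p ⇒ 17p ≥ 15 ⇒ p ≥ 15/17.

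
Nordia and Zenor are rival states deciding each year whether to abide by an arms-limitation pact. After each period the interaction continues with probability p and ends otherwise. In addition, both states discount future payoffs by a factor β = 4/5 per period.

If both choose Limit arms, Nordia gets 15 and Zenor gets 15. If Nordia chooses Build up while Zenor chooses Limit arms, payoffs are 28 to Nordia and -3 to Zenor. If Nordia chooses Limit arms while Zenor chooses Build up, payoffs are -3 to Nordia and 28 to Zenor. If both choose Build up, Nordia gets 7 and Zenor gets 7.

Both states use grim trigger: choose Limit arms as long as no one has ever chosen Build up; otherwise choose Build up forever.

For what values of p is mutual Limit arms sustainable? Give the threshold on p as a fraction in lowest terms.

65/84

With continuation probability p and discount β, the effective per-period discount factor is βp.
Grim-trigger IC: βp ≥ (28−15)/(28−7) = 13/21.
So p ≥ (13/21)/(4/5) = 65/84.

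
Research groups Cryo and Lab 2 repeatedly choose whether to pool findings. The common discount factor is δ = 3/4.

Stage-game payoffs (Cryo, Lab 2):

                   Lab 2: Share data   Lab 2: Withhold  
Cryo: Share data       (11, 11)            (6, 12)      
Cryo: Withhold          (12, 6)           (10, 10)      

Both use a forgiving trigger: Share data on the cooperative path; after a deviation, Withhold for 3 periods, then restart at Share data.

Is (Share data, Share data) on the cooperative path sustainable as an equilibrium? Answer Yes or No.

IC: δ+…+δ^3 ≥ (12−11)/(11−10) = 1.
At δ = 3/4: partial sum = 1.7344 ≥ 1.0000. Cooperation sustainable.

Yes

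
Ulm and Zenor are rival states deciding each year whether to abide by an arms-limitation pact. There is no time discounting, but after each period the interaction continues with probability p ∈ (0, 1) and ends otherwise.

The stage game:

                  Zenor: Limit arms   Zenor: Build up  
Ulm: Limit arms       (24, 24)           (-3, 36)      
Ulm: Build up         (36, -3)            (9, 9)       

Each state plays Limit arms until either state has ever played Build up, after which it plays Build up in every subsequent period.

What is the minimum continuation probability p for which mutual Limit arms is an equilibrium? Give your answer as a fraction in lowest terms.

Expected cooperation value is 24 + p·24 + p²·24 + … = 24/(1−p); deviation gives 36 + p·9/(1−p).
24 ≥ 36(1−p) + 9p ⇒ 27p ≥ 12 ⇒ p ≥ 12/27 = 4/9.

4/9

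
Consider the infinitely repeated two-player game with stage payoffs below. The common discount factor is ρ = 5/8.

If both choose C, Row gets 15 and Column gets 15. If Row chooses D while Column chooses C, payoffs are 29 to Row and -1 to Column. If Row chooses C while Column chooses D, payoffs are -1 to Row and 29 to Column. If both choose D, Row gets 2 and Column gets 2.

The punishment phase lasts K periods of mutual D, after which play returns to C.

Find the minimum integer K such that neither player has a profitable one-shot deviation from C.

3

No profitable deviation requires (15−2)(ρ+…+ρ^K) ≥ 29−15, i.e. ρ+…+ρ^K ≥ 14/13 ≈ 1.0769.
With ρ = 5/8, the partial sums are K=1: 0.6250, K=2: 1.0156, K=3: 1.2598.
K = 3 is the first length at which the sum reaches 1.0769.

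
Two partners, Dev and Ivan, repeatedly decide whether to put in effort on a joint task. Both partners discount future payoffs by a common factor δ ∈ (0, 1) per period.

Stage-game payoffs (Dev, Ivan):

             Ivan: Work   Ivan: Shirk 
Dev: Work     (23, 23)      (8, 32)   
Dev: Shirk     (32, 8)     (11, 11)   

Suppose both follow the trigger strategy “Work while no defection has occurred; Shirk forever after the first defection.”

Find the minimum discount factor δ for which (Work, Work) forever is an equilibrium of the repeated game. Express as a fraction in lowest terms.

3/7

One-period gain from deviating is 32 − 23 = 9. The loss is 23 − 11 = 12 in every subsequent period, with present value 12·δ/(1−δ).
Deviation is unprofitable when 12·δ/(1−δ) ≥ 9, i.e. δ/(1−δ) ≥ 3/4.
Equivalently δ ≥ 9/(9+12) = 3/7.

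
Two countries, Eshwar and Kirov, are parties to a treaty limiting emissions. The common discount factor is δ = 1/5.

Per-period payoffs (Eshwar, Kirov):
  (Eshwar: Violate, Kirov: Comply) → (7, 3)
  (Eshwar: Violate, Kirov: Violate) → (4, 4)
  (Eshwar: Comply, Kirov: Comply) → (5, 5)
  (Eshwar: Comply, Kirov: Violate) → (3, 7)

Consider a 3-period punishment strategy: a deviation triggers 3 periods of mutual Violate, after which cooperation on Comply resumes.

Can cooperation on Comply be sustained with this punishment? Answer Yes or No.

No

A one-shot deviation gives 7 now, then 4 for 3 periods, then back to 5.
Gain from deviating: (7−5) today; loss: (5−4) in each of the next 3 periods.
No-deviation condition: (5−4)(δ+…+δ^3) ≥ 7−5, i.e. δ+…+δ^3 ≥ 2.
At δ = 1/5: δ+…+δ^3 = 0.2480 < 2.0000.
So cooperation is not sustainable.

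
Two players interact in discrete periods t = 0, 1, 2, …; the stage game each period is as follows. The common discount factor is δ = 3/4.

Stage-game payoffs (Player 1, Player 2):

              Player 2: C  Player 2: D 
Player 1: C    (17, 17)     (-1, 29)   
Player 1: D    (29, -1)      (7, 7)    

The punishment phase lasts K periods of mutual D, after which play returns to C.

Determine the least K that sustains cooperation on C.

2

No profitable deviation requires (17−7)(δ+…+δ^K) ≥ 29−17, i.e. δ+…+δ^K ≥ 6/5 ≈ 1.2000.
With δ = 3/4, the partial sums are K=1: 0.7500, K=2: 1.3125.
K = 2 is the first length at which the sum reaches 1.2000.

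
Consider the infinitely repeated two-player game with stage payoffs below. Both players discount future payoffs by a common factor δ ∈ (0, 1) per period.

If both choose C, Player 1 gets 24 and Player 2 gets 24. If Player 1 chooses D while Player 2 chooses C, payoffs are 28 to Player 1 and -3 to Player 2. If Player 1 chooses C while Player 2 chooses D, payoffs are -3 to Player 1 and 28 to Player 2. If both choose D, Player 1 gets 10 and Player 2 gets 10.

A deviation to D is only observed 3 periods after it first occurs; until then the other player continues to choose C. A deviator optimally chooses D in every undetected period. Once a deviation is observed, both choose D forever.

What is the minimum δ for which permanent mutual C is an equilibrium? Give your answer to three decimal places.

0.606

A deviator earns 28 for 3 periods, then 10 forever; cooperating earns 24 forever. Multiplying the IC by (1−δ):
24 ≥ 28(1−δ^3) + 10δ^3, so 18·δ^3 ≥ 4 and δ^3 ≥ 2/9.
δ ≥ (2/9)^(1/3) ≈ 0.606.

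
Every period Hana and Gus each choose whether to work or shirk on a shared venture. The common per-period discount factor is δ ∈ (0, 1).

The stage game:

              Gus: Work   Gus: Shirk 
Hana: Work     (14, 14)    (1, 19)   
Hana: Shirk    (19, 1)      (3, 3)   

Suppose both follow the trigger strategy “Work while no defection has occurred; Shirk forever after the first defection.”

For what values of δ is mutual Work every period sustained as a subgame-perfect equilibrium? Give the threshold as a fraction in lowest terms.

One-period gain from deviating is 19 − 14 = 5. The loss is 14 − 3 = 11 in every subsequent period, with present value 11·δ/(1−δ).
Deviation is unprofitable when 11·δ/(1−δ) ≥ 5, i.e. δ/(1−δ) ≥ 5/11.
Equivalently δ ≥ 5/(5+11) = 5/16.

5/16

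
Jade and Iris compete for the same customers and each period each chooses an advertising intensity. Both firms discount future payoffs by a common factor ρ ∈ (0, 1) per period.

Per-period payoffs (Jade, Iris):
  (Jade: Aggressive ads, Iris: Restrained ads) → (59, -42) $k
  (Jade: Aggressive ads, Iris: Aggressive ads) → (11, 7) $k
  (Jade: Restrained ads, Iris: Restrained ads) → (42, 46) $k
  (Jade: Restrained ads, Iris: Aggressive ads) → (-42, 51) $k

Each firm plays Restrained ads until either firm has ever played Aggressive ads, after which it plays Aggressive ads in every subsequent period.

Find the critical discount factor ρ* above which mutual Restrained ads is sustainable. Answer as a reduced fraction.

17/48

Jade's threshold: (59−42)/(59−11) = 17/48.
Iris's threshold: (51−46)/(51−7) = 5/44.
17/48 > 5/44, so Jade binds and ρ* = 17/48.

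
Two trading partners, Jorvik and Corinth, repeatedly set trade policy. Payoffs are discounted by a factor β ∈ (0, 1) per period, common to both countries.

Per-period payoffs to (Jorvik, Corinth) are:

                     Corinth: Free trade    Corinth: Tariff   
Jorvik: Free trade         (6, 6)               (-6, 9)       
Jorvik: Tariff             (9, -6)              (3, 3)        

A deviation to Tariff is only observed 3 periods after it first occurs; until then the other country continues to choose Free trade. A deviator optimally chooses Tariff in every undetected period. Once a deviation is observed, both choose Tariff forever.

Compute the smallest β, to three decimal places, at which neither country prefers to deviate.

Deviating for the 3 undetected periods gains 9−6 = 3 per period over cooperation, then loses 6−3 = 3 per period forever once punishment starts.
Gain: 3(1 + β + … + β^2); loss: 3·β^3/(1−β).
No profitable deviation ⇔ 3(1−β^3) ≤ 3·β^3, i.e. β^3 ≥ 3/(3+3) = 1/2.
Hence β ≥ (1/2)^(1/3) ≈ 0.794.

0.794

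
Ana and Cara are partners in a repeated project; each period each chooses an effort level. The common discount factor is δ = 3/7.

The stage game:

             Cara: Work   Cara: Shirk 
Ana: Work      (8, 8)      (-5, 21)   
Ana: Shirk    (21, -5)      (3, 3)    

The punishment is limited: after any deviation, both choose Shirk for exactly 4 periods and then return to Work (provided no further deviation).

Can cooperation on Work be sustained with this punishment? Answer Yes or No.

IC: δ+…+δ^4 ≥ (21−8)/(8−3) = 13/5.
At δ = 3/7: partial sum = 0.7247 < 2.6000. Cooperation not sustainable.

No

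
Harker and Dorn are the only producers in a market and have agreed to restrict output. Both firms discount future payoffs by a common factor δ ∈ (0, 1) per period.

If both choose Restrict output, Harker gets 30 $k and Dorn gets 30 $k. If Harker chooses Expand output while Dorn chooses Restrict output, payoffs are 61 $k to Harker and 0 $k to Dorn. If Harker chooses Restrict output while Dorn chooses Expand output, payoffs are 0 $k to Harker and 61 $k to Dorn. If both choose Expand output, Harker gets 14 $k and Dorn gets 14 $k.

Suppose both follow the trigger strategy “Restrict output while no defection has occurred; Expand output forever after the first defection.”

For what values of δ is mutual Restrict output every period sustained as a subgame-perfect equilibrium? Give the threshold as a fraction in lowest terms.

30/(1−δ) ≥ 61 + 14δ/(1−δ)
30 ≥ 61 − 47δ
δ ≥ 31/47.

31/47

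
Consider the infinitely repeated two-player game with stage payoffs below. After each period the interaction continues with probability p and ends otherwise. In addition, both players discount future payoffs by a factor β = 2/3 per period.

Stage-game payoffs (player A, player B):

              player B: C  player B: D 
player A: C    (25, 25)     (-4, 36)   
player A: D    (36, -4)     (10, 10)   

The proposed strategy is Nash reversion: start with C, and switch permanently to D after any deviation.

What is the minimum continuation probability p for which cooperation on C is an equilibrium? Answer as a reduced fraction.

33/52

With continuation probability p and discount β, the effective per-period discount factor is βp.
Grim-trigger IC: βp ≥ (36−25)/(36−10) = 11/26.
So p ≥ (11/26)/(2/3) = 33/52.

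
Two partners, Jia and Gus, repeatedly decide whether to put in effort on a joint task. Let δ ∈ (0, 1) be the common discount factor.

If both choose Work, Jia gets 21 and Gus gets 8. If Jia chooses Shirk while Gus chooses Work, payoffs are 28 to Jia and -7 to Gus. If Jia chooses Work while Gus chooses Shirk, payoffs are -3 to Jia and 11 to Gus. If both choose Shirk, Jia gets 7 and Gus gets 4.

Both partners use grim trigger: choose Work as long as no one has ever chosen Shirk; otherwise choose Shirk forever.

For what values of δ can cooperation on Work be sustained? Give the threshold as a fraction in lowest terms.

3/7

Jia's threshold: (28−21)/(28−7) = 1/3.
Gus's threshold: (11−8)/(11−4) = 3/7.
1/3 < 3/7, so Gus binds and δ* = 3/7.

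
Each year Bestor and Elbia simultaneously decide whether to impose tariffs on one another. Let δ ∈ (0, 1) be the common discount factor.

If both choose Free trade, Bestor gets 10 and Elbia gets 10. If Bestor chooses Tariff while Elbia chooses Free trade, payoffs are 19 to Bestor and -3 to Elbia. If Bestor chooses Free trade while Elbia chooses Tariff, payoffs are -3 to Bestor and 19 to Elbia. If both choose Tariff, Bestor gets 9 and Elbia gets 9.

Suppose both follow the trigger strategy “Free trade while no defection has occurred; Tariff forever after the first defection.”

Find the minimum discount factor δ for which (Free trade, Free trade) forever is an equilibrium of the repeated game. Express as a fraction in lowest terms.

Under grim trigger the critical discount factor is (T−C)/(T−P) with T = 19, C = 10, P = 9.
δ* = (19−10)/(19−9) = 9/10.

9/10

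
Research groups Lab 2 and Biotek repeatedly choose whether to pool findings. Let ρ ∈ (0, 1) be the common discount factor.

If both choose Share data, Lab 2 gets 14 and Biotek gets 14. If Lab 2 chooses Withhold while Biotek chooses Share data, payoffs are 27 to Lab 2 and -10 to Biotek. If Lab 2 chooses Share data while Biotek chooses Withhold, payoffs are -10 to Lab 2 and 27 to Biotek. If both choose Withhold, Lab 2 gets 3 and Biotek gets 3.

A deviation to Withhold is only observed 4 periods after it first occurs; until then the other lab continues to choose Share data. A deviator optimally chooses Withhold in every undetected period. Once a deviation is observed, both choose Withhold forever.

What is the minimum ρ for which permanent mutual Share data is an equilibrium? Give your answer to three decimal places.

A deviator earns 27 for 4 periods, then 3 forever; cooperating earns 14 forever. Multiplying the IC by (1−ρ):
14 ≥ 27(1−ρ^4) + 3ρ^4, so 24·ρ^4 ≥ 13 and ρ^4 ≥ 13/24.
ρ ≥ (13/24)^(1/4) ≈ 0.858.

0.858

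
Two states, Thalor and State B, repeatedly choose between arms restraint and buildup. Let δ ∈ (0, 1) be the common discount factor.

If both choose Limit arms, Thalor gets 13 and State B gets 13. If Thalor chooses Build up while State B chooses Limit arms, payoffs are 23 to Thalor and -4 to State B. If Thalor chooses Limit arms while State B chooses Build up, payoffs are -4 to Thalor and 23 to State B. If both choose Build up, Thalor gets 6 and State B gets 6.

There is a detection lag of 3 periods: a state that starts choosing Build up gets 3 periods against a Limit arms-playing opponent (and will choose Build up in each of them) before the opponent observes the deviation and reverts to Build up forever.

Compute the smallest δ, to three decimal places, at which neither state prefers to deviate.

Deviating for the 3 undetected periods gains 23−13 = 10 per period over cooperation, then loses 13−6 = 7 per period forever once punishment starts.
Gain: 10(1 + δ + … + δ^2); loss: 7·δ^3/(1−δ).
No profitable deviation ⇔ 10(1−δ^3) ≤ 7·δ^3, i.e. δ^3 ≥ 10/(10+7) = 10/17.
Hence δ ≥ (10/17)^(1/3) ≈ 0.838.

0.838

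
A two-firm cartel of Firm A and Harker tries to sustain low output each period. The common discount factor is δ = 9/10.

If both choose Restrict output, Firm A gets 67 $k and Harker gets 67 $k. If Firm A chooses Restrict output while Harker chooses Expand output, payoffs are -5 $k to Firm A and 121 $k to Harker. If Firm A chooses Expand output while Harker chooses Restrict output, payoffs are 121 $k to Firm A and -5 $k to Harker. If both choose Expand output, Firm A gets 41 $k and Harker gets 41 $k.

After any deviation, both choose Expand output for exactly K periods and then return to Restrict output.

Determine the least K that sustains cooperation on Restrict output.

3

Need Σ_{k=1}^{K} δ^k ≥ (121−67)/(67−41) = 2.0769 at δ = 9/10.
At K = 2 the sum is 1.7100 < 2.0769; at K = 3 it is 2.4390 ≥ 2.0769.
So the minimum punishment length is K = 3.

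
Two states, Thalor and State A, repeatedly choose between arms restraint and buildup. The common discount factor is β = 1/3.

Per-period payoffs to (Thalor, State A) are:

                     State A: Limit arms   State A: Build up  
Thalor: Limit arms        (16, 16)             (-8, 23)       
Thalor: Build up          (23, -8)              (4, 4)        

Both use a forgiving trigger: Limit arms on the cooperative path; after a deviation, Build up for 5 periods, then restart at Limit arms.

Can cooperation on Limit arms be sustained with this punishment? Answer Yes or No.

A one-shot deviation gives 23 now, then 4 for 5 periods, then back to 16.
Gain from deviating: (23−16) today; loss: (16−4) in each of the next 5 periods.
No-deviation condition: (16−4)(β+…+β^5) ≥ 23−16, i.e. β+…+β^5 ≥ 7/12.
At β = 1/3: β+…+β^5 = 0.4979 < 0.5833.
So cooperation is not sustainable.

No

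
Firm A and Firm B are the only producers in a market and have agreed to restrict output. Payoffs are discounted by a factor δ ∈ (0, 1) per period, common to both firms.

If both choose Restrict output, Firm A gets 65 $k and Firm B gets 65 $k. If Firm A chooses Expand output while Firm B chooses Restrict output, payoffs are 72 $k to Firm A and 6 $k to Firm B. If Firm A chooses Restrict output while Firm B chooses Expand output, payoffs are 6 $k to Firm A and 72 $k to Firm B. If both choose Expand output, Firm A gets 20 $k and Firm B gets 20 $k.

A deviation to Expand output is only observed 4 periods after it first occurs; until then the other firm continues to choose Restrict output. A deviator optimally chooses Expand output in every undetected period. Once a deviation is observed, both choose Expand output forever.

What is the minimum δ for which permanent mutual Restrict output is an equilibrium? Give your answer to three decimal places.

The best deviation is to choose Expand output for all 4 undetected periods, earning 72 each, then 20 forever once detected.
Deviation value: 72(1−δ^4)/(1−δ) + 20δ^4/(1−δ); cooperation value: 65/(1−δ).
IC: 65 ≥ 72(1−δ^4) + 20δ^4 = 72 − 52δ^4.
So δ^4 ≥ 7/52, giving δ ≥ (7/52)^(1/4) ≈ 0.606.

0.606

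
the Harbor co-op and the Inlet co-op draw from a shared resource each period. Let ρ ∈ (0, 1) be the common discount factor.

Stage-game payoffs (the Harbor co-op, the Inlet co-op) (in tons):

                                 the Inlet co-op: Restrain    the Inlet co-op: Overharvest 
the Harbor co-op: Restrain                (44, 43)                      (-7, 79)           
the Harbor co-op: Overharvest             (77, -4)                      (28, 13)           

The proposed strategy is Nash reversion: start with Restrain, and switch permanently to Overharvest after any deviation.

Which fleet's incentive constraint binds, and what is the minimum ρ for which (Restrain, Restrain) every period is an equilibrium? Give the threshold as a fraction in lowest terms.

the Harbor co-op's threshold: (77−44)/(77−28) = 33/49.
the Inlet co-op's threshold: (79−43)/(79−13) = 6/11.
33/49 > 6/11, so the Harbor co-op binds and ρ* = 33/49.

the Harbor co-op; ρ ≥ 33/49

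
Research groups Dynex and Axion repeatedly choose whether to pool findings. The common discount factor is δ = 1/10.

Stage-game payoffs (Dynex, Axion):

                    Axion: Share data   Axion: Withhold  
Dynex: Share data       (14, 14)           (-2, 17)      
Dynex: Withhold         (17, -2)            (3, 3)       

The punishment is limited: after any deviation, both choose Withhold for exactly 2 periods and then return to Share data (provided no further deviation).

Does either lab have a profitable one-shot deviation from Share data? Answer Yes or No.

Yes

Comparing payoff streams over the 3 periods until play realigns: cooperate → 14(1+δ+…+δ^2); deviate → 17 + 3(δ+…+δ^2).
Cooperation is sustained iff (14−3)(δ+…+δ^2) ≥ 17−14.
δ+…+δ^2 = 1/10·(1−(1/10)^2)/(1−1/10) = 0.1100, and (17−14)/(14−3) = 0.2727.
0.1100 < 0.2727, so cooperation is not sustainable.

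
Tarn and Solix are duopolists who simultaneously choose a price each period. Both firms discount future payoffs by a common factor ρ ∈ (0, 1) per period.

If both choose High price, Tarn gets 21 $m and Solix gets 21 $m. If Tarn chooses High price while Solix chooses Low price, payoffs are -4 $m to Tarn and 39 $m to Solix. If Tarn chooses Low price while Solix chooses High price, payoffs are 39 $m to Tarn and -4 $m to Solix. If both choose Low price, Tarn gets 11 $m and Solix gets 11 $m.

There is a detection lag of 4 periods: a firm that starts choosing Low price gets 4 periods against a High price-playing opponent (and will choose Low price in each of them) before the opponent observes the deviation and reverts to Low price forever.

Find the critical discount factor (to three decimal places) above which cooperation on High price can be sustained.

0.895

A deviator earns 39 for 4 periods, then 11 forever; cooperating earns 21 forever. Multiplying the IC by (1−ρ):
21 ≥ 39(1−ρ^4) + 11ρ^4, so 28·ρ^4 ≥ 18 and ρ^4 ≥ 9/14.
ρ ≥ (9/14)^(1/4) ≈ 0.895.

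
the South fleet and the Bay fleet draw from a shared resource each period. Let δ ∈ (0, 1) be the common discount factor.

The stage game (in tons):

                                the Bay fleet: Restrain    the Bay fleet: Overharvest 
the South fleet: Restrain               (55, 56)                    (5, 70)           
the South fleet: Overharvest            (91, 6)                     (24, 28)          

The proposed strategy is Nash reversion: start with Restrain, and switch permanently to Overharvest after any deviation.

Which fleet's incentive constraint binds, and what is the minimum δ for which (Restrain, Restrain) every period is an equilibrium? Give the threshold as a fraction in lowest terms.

the South fleet; δ ≥ 36/67

the South fleet: cooperation gives 55 each period; deviation gives 91 once then 24 forever.
  55/(1−δ) ≥ 91 + 24δ/(1−δ) ⇒ δ ≥ 36/67.
the Bay fleet: cooperation gives 56 each period; deviation gives 70 once then 28 forever.
  δ ≥ 14/42 = 1/3.
Both must hold, so the binding constraint is the South fleet's: δ ≥ 36/67.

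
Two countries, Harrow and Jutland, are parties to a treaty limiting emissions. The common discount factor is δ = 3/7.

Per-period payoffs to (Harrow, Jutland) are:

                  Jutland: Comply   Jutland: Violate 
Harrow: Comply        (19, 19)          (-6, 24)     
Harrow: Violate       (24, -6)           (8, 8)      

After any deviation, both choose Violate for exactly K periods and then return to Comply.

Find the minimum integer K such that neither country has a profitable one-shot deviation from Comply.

IC: δ(1−δ^K)/(1−δ) ≥ (24−19)/(19−8) = 5/11.
With δ = 3/7: need 1 − δ^K ≥ 5/11·(1−3/7)/(3/7), i.e. δ^K ≤ 0.3939.
Since (3/7)^1 = 0.4286 and (3/7)^2 = 0.1837, the smallest such K is 2.

2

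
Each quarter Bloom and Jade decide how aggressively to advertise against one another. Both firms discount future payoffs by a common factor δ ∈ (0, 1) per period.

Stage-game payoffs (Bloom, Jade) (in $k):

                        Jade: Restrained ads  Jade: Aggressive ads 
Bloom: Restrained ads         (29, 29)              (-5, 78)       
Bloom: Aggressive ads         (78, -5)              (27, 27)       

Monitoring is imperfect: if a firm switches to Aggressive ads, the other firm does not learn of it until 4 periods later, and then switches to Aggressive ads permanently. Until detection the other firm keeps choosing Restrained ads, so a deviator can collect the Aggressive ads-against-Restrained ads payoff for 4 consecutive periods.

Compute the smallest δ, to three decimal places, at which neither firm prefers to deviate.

The best deviation is to choose Aggressive ads for all 4 undetected periods, earning 78 each, then 27 forever once detected.
Deviation value: 78(1−δ^4)/(1−δ) + 27δ^4/(1−δ); cooperation value: 29/(1−δ).
IC: 29 ≥ 78(1−δ^4) + 27δ^4 = 78 − 51δ^4.
So δ^4 ≥ 49/51, giving δ ≥ (49/51)^(1/4) ≈ 0.990.

0.990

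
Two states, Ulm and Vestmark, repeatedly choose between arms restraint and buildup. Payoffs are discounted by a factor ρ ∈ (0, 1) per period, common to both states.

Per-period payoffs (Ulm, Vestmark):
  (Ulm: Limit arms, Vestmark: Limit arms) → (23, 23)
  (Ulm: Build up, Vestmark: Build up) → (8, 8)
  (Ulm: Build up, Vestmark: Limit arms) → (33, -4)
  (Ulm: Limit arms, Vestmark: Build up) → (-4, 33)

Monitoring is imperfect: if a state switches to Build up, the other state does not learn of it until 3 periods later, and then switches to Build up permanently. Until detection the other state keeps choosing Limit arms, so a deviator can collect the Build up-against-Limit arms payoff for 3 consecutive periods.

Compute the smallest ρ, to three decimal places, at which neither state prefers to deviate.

A deviator earns 33 for 3 periods, then 8 forever; cooperating earns 23 forever. Multiplying the IC by (1−ρ):
23 ≥ 33(1−ρ^3) + 8ρ^3, so 25·ρ^3 ≥ 10 and ρ^3 ≥ 2/5.
ρ ≥ (2/5)^(1/3) ≈ 0.737.

0.737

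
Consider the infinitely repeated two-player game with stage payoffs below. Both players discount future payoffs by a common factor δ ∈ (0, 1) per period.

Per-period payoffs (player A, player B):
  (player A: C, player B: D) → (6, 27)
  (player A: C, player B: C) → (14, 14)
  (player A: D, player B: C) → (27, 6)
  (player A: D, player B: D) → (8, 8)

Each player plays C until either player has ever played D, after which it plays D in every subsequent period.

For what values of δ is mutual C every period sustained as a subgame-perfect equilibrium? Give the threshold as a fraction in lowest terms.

One-period gain from deviating is 27 − 14 = 13. The loss is 14 − 8 = 6 in every subsequent period, with present value 6·δ/(1−δ).
Deviation is unprofitable when 6·δ/(1−δ) ≥ 13, i.e. δ/(1−δ) ≥ 13/6.
Equivalently δ ≥ 13/(13+6) = 13/19.

13/19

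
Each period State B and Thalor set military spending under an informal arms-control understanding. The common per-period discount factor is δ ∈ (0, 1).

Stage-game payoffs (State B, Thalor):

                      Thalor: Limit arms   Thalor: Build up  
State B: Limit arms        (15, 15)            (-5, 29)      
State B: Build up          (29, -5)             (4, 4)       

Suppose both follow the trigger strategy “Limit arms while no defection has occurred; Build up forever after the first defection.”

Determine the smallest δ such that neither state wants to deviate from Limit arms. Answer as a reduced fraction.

14/25

15/(1−δ) ≥ 29 + 4δ/(1−δ)
15 ≥ 29 − 25δ
δ ≥ 14/25.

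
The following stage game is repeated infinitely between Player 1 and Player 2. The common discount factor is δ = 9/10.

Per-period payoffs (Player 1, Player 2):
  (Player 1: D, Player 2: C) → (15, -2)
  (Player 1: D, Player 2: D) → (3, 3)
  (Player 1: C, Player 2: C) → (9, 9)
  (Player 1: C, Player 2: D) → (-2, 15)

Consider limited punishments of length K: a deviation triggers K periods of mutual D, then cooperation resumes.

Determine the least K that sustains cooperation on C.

2

Need Σ_{k=1}^{K} δ^k ≥ (15−9)/(9−3) = 1.0000 at δ = 9/10.
At K = 1 the sum is 0.9000 < 1.0000; at K = 2 it is 1.7100 ≥ 1.0000.
So the minimum punishment length is K = 2.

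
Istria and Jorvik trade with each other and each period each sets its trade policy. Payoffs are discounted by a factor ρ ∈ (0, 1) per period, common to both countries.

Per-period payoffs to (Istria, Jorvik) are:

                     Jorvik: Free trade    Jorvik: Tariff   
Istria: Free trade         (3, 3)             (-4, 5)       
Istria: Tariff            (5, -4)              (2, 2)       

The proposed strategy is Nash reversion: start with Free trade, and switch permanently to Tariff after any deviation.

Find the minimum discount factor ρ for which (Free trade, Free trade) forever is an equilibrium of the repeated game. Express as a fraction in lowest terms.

Cooperation forever yields 3 each period: 3/(1−ρ).
Deviating yields 5 once, then 2 forever: 5 + 2ρ/(1−ρ).
No profitable deviation requires 3/(1−ρ) ≥ 5 + 2ρ/(1−ρ).
Multiplying by (1−ρ): 3 ≥ 5(1−ρ) + 2ρ = 5 − 3ρ.
So 3ρ ≥ 2, i.e. ρ ≥ 2/3.

2/3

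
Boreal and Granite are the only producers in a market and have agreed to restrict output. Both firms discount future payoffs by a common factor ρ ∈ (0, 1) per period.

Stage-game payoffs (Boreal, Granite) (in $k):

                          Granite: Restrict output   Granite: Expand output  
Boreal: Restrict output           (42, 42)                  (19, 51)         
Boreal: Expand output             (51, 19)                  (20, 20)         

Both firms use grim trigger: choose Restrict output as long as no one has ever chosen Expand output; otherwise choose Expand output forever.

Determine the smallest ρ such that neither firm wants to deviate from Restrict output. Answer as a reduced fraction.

9/31

42/(1−ρ) ≥ 51 + 20ρ/(1−ρ)
42 ≥ 51 − 31ρ
ρ ≥ 9/31.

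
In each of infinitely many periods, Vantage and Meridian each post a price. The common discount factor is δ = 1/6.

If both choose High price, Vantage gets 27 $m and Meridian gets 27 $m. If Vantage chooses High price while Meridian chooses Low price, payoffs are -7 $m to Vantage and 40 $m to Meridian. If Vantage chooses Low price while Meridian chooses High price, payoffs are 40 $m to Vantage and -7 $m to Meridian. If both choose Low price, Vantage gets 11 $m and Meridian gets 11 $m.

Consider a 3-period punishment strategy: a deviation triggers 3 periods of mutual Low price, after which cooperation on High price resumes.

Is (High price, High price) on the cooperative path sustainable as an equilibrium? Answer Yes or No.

No

A one-shot deviation gives 40 now, then 11 for 3 periods, then back to 27.
Gain from deviating: (40−27) today; loss: (27−11) in each of the next 3 periods.
No-deviation condition: (27−11)(δ+…+δ^3) ≥ 40−27, i.e. δ+…+δ^3 ≥ 13/16.
At δ = 1/6: δ+…+δ^3 = 0.1991 < 0.8125.
So cooperation is not sustainable.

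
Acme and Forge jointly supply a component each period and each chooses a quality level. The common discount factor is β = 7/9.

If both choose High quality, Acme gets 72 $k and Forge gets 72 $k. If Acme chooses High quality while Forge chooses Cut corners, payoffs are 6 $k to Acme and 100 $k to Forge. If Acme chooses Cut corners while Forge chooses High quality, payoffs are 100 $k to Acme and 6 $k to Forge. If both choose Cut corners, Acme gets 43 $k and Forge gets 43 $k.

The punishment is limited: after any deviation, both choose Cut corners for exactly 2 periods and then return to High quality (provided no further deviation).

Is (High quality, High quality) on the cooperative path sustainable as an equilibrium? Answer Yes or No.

Yes

A one-shot deviation gives 100 now, then 43 for 2 periods, then back to 72.
Gain from deviating: (100−72) today; loss: (72−43) in each of the next 2 periods.
No-deviation condition: (72−43)(β+…+β^2) ≥ 100−72, i.e. β+…+β^2 ≥ 28/29.
At β = 7/9: β+…+β^2 = 1.3827 ≥ 0.9655.
So cooperation is sustainable.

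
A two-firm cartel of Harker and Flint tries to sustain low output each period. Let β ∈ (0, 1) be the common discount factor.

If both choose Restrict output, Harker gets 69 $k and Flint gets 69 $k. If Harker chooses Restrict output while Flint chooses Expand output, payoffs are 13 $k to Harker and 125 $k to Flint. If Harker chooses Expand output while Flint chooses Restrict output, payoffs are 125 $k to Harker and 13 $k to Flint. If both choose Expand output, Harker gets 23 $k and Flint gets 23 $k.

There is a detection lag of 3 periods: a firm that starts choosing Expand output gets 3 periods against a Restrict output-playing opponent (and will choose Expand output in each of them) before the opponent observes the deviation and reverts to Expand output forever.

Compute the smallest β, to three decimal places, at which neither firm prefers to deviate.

The best deviation is to choose Expand output for all 3 undetected periods, earning 125 each, then 23 forever once detected.
Deviation value: 125(1−β^3)/(1−β) + 23β^3/(1−β); cooperation value: 69/(1−β).
IC: 69 ≥ 125(1−β^3) + 23β^3 = 125 − 102β^3.
So β^3 ≥ 56/102 = 28/51, giving β ≥ (28/51)^(1/3) ≈ 0.819.

0.819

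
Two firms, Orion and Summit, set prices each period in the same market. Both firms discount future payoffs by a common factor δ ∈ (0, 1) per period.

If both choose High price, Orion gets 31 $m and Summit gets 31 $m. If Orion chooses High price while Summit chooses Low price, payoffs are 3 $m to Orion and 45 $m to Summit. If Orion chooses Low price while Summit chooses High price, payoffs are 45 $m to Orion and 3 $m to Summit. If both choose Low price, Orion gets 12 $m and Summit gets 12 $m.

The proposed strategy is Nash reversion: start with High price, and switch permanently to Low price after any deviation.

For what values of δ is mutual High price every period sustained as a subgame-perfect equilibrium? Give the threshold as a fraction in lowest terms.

14/33

31/(1−δ) ≥ 45 + 12δ/(1−δ)
31 ≥ 45 − 33δ
δ ≥ 14/33.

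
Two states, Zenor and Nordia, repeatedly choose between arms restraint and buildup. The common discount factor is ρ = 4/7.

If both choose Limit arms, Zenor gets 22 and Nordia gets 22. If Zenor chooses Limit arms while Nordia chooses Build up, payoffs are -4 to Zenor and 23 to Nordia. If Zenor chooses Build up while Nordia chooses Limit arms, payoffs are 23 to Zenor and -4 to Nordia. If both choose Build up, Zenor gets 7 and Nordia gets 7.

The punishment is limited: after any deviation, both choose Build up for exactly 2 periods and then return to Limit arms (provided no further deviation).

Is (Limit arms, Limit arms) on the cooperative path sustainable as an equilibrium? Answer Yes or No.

A one-shot deviation gives 23 now, then 7 for 2 periods, then back to 22.
Gain from deviating: (23−22) today; loss: (22−7) in each of the next 2 periods.
No-deviation condition: (22−7)(ρ+…+ρ^2) ≥ 23−22, i.e. ρ+…+ρ^2 ≥ 1/15.
At ρ = 4/7: ρ+…+ρ^2 = 0.8980 ≥ 0.0667.
So cooperation is sustainable.

Yes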